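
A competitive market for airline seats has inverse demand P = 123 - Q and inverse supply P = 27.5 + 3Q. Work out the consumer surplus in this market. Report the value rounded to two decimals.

Equilibrium: 123 - Q = 27.5 + 3Q, so Q* = 23.875 and P* = 99.125.
CS is the area between the demand curve and P* from 0 to Q*: (1/2)(23.875)(23.875) = 285.0078.

285.01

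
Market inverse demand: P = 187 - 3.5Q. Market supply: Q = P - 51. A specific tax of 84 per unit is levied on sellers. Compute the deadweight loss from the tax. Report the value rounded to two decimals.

Rewriting supply in inverse form: P = 51 + Q.
Without the tax, 187 - 3.5Q = 51 + Q so Q* = 30.2222 and P* = 81.2222.
A tax on sellers shifts supply up by 84: 187 - 3.5Q = 51 + Q + 84, so Q_t = 11.5556. Buyers pay P_b = 146.5556; sellers receive P_s = P_b - 84 = 62.5556.
Deadweight loss is the triangle between the curves from Q_t to Q*: (1/2)(30.2222 - 11.5556)(84) = 784.

784.00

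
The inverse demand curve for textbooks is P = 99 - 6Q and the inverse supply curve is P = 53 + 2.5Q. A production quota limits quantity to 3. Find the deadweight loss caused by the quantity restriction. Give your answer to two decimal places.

Without the quota, 99 - 6Q = 53 + 2.5Q gives Q* = 5.4118.
At Q = 3 the demand price is 99 - 6(3) = 81 and the supply price is 53 + 2.5(3) = 60.5.
DWL = (1/2)(gap between curves at 3) x (Q* - 3) = (1/2)(20.5)(2.4118) = 24.7206.

24.72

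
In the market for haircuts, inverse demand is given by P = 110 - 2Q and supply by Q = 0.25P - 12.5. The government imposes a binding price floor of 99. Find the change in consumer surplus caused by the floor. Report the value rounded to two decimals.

Rewriting supply in inverse form: P = 50 + 4Q.
Without the control, 110 - 2Q = 50 + 4Q so Q* = 10 and P* = 90.
At P = 99, buyers demand (110 - 99)/2 = 5.5 while sellers would supply more, so the quantity traded is 5.5 at price 99.
CS goes from (1/2)(10)(20) = 100 to 30.25 (computed as (110 - 99)(5.5) - (1/2)(2)(5.5)^2), a change of -69.75.

-69.75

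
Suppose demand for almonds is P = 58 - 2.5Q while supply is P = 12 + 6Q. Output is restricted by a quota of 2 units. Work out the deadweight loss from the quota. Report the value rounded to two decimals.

Unrestricted equilibrium: Q* = (58 - 12)/(2.5 + 6) = 5.4118.
At Q = 2 the demand price is 58 - 2.5(2) = 53 and the supply price is 12 + 6(2) = 24.
Deadweight loss is the triangle between the curves from 2 to 5.4118: (1/2)(53 - 24)(5.4118 - 2) = 49.4706.

49.47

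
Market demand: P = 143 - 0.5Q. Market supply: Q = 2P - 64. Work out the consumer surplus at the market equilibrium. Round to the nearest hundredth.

3080.25

Rewriting supply in inverse form: P = 32 + 0.5Q.
Equilibrium: 143 - 0.5Q = 32 + 0.5Q, so Q* = 111 and P* = 87.5.
CS is the area between the demand curve and P* from 0 to Q*: (1/2)(111)(55.5) = 3080.25.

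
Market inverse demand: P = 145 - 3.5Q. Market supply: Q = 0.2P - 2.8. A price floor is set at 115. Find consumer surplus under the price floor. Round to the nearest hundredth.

Rewriting supply in inverse form: P = 14 + 5Q.
Free-market equilibrium: 145 - 3.5Q = 14 + 5Q gives Q* = 15.4118, P* = 91.0588.
At P = 115, buyers demand (145 - 115)/3.5 = 8.5714 while sellers would supply more, so the quantity traded is 8.5714 at price 115.
CS is the triangle under demand above 115: (1/2)(8.5714)(145 - 115) = 128.5714.

128.57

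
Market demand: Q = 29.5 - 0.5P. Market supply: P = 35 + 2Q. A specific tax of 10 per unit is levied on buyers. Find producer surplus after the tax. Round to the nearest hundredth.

Rewriting demand in inverse form: P = 59 - 2Q.
Without the tax, 59 - 2Q = 35 + 2Q so Q* = 6 and P* = 47.
With the tax, buyers' net willingness to pay falls by 10: (59 - 10) - 2Q = 35 + 2Q, so Q_t = 3.5. Buyers pay P_b = 52; sellers receive P_s = P_b - 10 = 42.
Producer surplus is the triangle above supply below P_s: (1/2)(3.5)(42 - 35) = 12.25.

12.25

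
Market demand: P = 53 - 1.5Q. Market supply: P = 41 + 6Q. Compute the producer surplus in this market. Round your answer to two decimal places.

Equilibrium: 53 - 1.5Q = 41 + 6Q, so Q* = 1.6 and P* = 50.6.
PS is the area between P* and the supply curve from 0 to Q*: (1/2)(1.6)(9.6) = 7.68.

7.68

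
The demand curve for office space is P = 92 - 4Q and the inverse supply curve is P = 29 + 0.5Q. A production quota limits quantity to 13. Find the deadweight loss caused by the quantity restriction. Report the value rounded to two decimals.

Unrestricted equilibrium: Q* = (92 - 29)/(4 + 0.5) = 14.
At Q = 13 the demand price is 92 - 4(13) = 40 and the supply price is 29 + 0.5(13) = 35.5.
Deadweight loss is the triangle between the curves from 13 to 14: (1/2)(40 - 35.5)(14 - 13) = 2.25.

2.25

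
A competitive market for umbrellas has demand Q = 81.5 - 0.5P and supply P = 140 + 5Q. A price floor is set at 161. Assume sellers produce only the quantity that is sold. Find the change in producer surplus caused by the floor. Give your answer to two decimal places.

Rewriting demand in inverse form: P = 163 - 2Q.
Without the control, 163 - 2Q = 140 + 5Q so Q* = 3.2857 and P* = 156.4286.
At the floor price 161, quantity demanded is (163 - 161)/2 = 1; demand is the short side, so Q = 1 trades at P = 161.
PS goes from (1/2)(3.2857)(16.4286) = 26.9898 to 18.5 (computed as (161 - 140)(1) - (1/2)(5)(1)^2), a change of -8.4898.

-8.49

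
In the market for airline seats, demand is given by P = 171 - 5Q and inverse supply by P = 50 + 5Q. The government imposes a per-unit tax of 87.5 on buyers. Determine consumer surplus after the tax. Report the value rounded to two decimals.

Pre-tax equilibrium: 171 - 5Q = 50 + 5Q gives Q* = 12.1, P* = 110.5.
With the tax, buyers' net willingness to pay falls by 87.5: (171 - 87.5) - 5Q = 50 + 5Q, so Q_t = 3.35. Buyers pay P_b = 154.25; sellers receive P_s = P_b - 87.5 = 66.75.
Consumer surplus is the triangle under demand above P_b: (1/2)(3.35)(171 - 154.25) = 28.0562.

28.06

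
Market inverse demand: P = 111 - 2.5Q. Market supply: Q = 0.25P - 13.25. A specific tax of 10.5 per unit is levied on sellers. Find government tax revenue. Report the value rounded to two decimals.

Rewriting supply in inverse form: P = 53 + 4Q.
Pre-tax equilibrium: 111 - 2.5Q = 53 + 4Q gives Q* = 8.9231, P* = 88.6923.
A tax on sellers shifts supply up by 10.5: 111 - 2.5Q = 53 + 4Q + 10.5, so Q_t = 7.3077. Buyers pay P_b = 92.7308; sellers receive P_s = P_b - 10.5 = 82.2308.
Revenue is the tax times quantity traded: 10.5 x 7.3077 = 76.7308.

76.73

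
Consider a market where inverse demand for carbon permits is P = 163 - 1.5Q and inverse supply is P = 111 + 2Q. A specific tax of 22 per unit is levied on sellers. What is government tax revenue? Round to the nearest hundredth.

188.57

Pre-tax equilibrium: 163 - 1.5Q = 111 + 2Q gives Q* = 14.8571, P* = 140.7143.
A tax on sellers shifts supply up by 22: 163 - 1.5Q = 111 + 2Q + 22, so Q_t = 8.5714. Buyers pay P_b = 150.1429; sellers receive P_s = P_b - 22 = 128.1429.
Revenue is the tax times quantity traded: 22 x 8.5714 = 188.5714.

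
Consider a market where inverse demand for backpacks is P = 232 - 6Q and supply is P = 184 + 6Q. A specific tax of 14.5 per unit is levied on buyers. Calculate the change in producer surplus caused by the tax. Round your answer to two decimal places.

-24.62

Pre-tax equilibrium: 232 - 6Q = 184 + 6Q gives Q* = 4, P* = 208.
With the tax, buyers' net willingness to pay falls by 14.5: (232 - 14.5) - 6Q = 184 + 6Q, so Q_t = 2.7917. Buyers pay P_b = 215.25; sellers receive P_s = P_b - 14.5 = 200.75.
PS falls from (1/2)(4)(24) = 48 to (1/2)(2.7917)(16.75) = 23.3802, a change of -24.6198.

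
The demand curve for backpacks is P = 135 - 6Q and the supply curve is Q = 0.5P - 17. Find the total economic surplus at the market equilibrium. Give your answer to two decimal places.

Rewriting supply in inverse form: P = 34 + 2Q.
Setting demand equal to supply, 101 = 8Q, so Q* = 12.625 and P* = 59.25.
CS = (1/2)(12.625)(75.75) = 478.1719 and PS = (1/2)(12.625)(25.25) = 159.3906, so total surplus = 637.5625.

637.56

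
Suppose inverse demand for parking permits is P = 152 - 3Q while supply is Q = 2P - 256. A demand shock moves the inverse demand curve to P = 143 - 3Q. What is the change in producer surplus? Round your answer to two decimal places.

-7.16

Rewriting supply in inverse form: P = 128 + 0.5Q.
Initial equilibrium: Q_0 = 6.8571, P_0 = 131.4286; CS_0 = (1/2)(6.8571)(20.5714) = 70.5306, PS_0 = (1/2)(6.8571)(3.4286) = 11.7551.
New equilibrium: 143 - 3Q = 128 + 0.5Q gives Q_1 = 4.2857, P_1 = 130.1429; CS_1 = 27.551, PS_1 = 4.5918.
Change in producer surplus = 4.5918 - 11.7551 = -7.1633.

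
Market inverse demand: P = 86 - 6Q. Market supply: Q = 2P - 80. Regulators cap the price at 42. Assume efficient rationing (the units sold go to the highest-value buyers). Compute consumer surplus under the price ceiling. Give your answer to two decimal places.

128.00

Rewriting supply in inverse form: P = 40 + 0.5Q.
Free-market equilibrium: 86 - 6Q = 40 + 0.5Q gives Q* = 7.0769, P* = 43.5385.
At P = 42, sellers supply (42 - 40)/0.5 = 4 while buyers want more, so the quantity traded is 4 at price 42.
The demand price at Q = 4 is 62. CS is the trapezoid between demand and 42 over [0, 4]: (1/2)[(86 - 42) + (62 - 42)](4) = 128.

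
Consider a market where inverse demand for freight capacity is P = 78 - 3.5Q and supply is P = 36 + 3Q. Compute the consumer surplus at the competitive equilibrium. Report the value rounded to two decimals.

73.07

Setting demand equal to supply, 42 = 6.5Q, so Q* = 6.4615 and P* = 55.3846.
Consumer surplus is the triangle under demand above P*: (1/2)(6.4615)(78 - 55.3846) = (1/2)(6.4615)(22.6154) = 73.0651.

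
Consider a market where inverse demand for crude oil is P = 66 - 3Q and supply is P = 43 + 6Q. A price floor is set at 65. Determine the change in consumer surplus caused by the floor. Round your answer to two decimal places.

Without the control, 66 - 3Q = 43 + 6Q so Q* = 2.5556 and P* = 58.3333.
At P = 65, buyers demand (66 - 65)/3 = 0.3333 while sellers would supply more, so the quantity traded is 0.3333 at price 65.
CS goes from (1/2)(2.5556)(7.6667) = 9.7963 to 0.1667 (computed as (66 - 65)(0.3333) - (1/2)(3)(0.3333)^2), a change of -9.6296.

-9.63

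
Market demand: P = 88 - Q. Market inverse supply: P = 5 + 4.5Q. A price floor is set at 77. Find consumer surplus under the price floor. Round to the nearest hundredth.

Without the control, 88 - Q = 5 + 4.5Q so Q* = 15.0909 and P* = 72.9091.
At P = 77, buyers demand (88 - 77)/1 = 11 while sellers would supply more, so the quantity traded is 11 at price 77.
CS is the triangle under demand above 77: (1/2)(11)(88 - 77) = 60.5.

60.50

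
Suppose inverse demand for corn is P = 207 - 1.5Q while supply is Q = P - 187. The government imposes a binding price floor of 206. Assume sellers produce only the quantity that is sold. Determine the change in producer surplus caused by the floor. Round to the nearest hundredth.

Rewriting supply in inverse form: P = 187 + Q.
Without the control, 207 - 1.5Q = 187 + Q so Q* = 8 and P* = 195.
At the floor price 206, quantity demanded is (207 - 206)/1.5 = 0.6667; demand is the short side, so Q = 0.6667 trades at P = 206.
PS goes from (1/2)(8)(8) = 32 to 12.4444 (computed as (206 - 187)(0.6667) - (1/2)(1)(0.6667)^2), a change of -19.5556.

-19.56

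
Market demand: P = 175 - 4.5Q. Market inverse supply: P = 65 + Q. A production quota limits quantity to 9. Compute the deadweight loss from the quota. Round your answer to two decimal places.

Unrestricted equilibrium: Q* = (175 - 65)/(4.5 + 1) = 20.
At Q = 9 the demand price is 175 - 4.5(9) = 134.5 and the supply price is 65 + (9) = 74.
DWL = (1/2)(gap between curves at 9) x (Q* - 9) = (1/2)(60.5)(11) = 332.75.

332.75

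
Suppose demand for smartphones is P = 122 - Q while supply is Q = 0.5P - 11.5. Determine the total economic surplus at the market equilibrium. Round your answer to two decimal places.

Rewriting supply in inverse form: P = 23 + 2Q.
Equilibrium: 122 - Q = 23 + 2Q, so Q* = 33 and P* = 89.
CS = (1/2)(33)(33) = 544.5 and PS = (1/2)(33)(66) = 1089, so total surplus = 1633.5.

1633.50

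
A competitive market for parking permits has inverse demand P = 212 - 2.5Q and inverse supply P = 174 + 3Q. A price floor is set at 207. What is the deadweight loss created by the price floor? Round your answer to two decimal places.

Free-market equilibrium: 212 - 2.5Q = 174 + 3Q gives Q* = 6.9091, P* = 194.7273.
At the floor price 207, quantity demanded is (212 - 207)/2.5 = 2; demand is the short side, so Q = 2 trades at P = 207.
At Q = 2 the demand price is 207 and the supply price is 180. Deadweight loss is the triangle between the curves from 2 to 6.9091: (1/2)(207 - 180)(6.9091 - 2) = 66.2727.

66.27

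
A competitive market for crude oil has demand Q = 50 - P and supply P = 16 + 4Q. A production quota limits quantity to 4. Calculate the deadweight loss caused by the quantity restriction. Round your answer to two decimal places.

Rewriting demand in inverse form: P = 50 - Q.
Unrestricted equilibrium: Q* = (50 - 16)/(1 + 4) = 6.8.
At Q = 4 the demand price is 50 - (4) = 46 and the supply price is 16 + 4(4) = 32.
DWL = (1/2)(gap between curves at 4) x (Q* - 4) = (1/2)(14)(2.8) = 19.6.

19.60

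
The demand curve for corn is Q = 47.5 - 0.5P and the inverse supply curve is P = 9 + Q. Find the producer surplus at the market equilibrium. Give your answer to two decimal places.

Rewriting demand in inverse form: P = 95 - 2Q.
Set 95 - 2Q = 9 + Q, which gives 86 = 3Q, so Q* = 28.6667 and P* = 95 - 2(28.6667) = 37.6667.
PS is the area between P* and the supply curve from 0 to Q*: (1/2)(28.6667)(28.6667) = 410.8889.

410.89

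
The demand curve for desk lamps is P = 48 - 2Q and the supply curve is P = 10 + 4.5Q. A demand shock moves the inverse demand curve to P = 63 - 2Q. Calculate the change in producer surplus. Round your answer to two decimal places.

72.69

Initial equilibrium: Q_0 = 5.8462, P_0 = 36.3077; CS_0 = (1/2)(5.8462)(11.6923) = 34.1775, PS_0 = (1/2)(5.8462)(26.3077) = 76.8994.
New equilibrium: 63 - 2Q = 10 + 4.5Q gives Q_1 = 8.1538, P_1 = 46.6923; CS_1 = 66.4852, PS_1 = 149.5917.
Change in producer surplus = 149.5917 - 76.8994 = 72.6923.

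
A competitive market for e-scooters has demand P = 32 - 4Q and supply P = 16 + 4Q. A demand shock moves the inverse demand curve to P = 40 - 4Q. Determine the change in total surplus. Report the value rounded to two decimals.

Initial equilibrium: Q_0 = 2, P_0 = 24; CS_0 = (1/2)(2)(8) = 8, PS_0 = (1/2)(2)(8) = 8.
New equilibrium: 40 - 4Q = 16 + 4Q gives Q_1 = 3, P_1 = 28; CS_1 = 18, PS_1 = 18.
Change in total surplus = (18 + 18) - (8 + 8) = 20.

20.00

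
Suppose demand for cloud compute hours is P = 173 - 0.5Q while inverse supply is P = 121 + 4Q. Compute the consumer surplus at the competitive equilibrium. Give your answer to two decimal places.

Set 173 - 0.5Q = 121 + 4Q, which gives 52 = 4.5Q, so Q* = 11.5556 and P* = 173 - 0.5(11.5556) = 167.2222.
The demand choke price is 173, so CS = (1/2)(Q*)(173 - P*) = (1/2)(11.5556)(5.7778) = 33.3827.

33.38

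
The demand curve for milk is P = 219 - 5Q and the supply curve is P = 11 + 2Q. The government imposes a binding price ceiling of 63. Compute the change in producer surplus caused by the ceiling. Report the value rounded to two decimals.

-206.94

Without the control, 219 - 5Q = 11 + 2Q so Q* = 29.7143 and P* = 70.4286.
At the ceiling price 63, quantity supplied is (63 - 11)/2 = 26; supply is the short side, so Q = 26 trades at P = 63.
PS goes from (1/2)(29.7143)(59.4286) = 882.9388 to 676 (computed as (63 - 11)(26) - (1/2)(2)(26)^2), a change of -206.9388.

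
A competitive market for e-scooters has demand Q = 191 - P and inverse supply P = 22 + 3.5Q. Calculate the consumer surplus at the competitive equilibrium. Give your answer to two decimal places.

705.21

Rewriting demand in inverse form: P = 191 - Q.
Set 191 - Q = 22 + 3.5Q, which gives 169 = 4.5Q, so Q* = 37.5556 and P* = 191 - (37.5556) = 153.4444.
The demand choke price is 191, so CS = (1/2)(Q*)(191 - P*) = (1/2)(37.5556)(37.5556) = 705.2099.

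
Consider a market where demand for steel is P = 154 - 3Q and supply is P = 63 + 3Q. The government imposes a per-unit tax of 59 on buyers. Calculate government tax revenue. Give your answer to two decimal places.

314.67

Pre-tax equilibrium: 154 - 3Q = 63 + 3Q gives Q* = 15.1667, P* = 108.5.
With the tax, buyers' net willingness to pay falls by 59: (154 - 59) - 3Q = 63 + 3Q, so Q_t = 5.3333. Buyers pay P_b = 138; sellers receive P_s = P_b - 59 = 79.
Revenue is the tax times quantity traded: 59 x 5.3333 = 314.6667.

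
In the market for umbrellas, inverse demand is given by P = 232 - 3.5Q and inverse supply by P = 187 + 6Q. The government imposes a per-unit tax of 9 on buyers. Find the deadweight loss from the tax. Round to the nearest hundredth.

4.26

Without the tax, 232 - 3.5Q = 187 + 6Q so Q* = 4.7368 and P* = 215.4211.
A tax on buyers shifts demand down by 9: (232 - 9) - 3.5Q = 187 + 6Q, so Q_t = 3.7895. Buyers pay P_b = 218.7368; sellers receive P_s = P_b - 9 = 209.7368.
The welfare triangle lost has base Q* - Q_t = 0.9474 and height t = 9, so DWL = (1/2)(0.9474)(9) = 4.2632.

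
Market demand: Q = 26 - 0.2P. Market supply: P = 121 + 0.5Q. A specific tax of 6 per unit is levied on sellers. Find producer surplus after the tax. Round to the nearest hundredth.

0.07

Rewriting demand in inverse form: P = 130 - 5Q.
Without the tax, 130 - 5Q = 121 + 0.5Q so Q* = 1.6364 and P* = 121.8182.
With the tax, sellers need 6 more per unit: 130 - 5Q = 121 + 0.5Q + 6, so Q_t = 0.5455. Buyers pay P_b = 127.2727; sellers receive P_s = P_b - 6 = 121.2727.
PS = (1/2)(Q_t)(P_s - 121) = (1/2)(0.5455)(0.2727) = 0.0744.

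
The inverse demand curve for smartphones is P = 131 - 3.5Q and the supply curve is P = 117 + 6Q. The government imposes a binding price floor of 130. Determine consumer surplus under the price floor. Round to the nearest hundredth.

Without the control, 131 - 3.5Q = 117 + 6Q so Q* = 1.4737 and P* = 125.8421.
At P = 130, buyers demand (131 - 130)/3.5 = 0.2857 while sellers would supply more, so the quantity traded is 0.2857 at price 130.
CS is the triangle under demand above 130: (1/2)(0.2857)(131 - 130) = 0.1429.

0.14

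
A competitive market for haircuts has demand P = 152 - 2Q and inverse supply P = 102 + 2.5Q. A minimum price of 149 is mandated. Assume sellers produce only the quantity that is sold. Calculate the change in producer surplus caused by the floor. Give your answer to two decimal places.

-86.63

Free-market equilibrium: 152 - 2Q = 102 + 2.5Q gives Q* = 11.1111, P* = 129.7778.
At P = 149, buyers demand (152 - 149)/2 = 1.5 while sellers would supply more, so the quantity traded is 1.5 at price 149.
PS goes from (1/2)(11.1111)(27.7778) = 154.321 to 67.6875 (computed as (149 - 102)(1.5) - (1/2)(2.5)(1.5)^2), a change of -86.6335.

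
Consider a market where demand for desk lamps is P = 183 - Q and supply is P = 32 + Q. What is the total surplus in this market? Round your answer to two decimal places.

Equilibrium: 183 - Q = 32 + Q, so Q* = 75.5 and P* = 107.5.
Total surplus is the full triangle between the curves from 0 to Q*: (1/2)(75.5)(183 - 32) = 5700.25.

5700.25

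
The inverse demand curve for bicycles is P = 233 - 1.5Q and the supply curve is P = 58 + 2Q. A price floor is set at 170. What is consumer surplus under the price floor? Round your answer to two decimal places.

Free-market equilibrium: 233 - 1.5Q = 58 + 2Q gives Q* = 50, P* = 158.
At the floor price 170, quantity demanded is (233 - 170)/1.5 = 42; demand is the short side, so Q = 42 trades at P = 170.
CS is the triangle under demand above 170: (1/2)(42)(233 - 170) = 1323.

1323.00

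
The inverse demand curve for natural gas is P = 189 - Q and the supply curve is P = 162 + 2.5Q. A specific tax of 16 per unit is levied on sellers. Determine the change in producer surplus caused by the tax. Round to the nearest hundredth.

-62.04

Without the tax, 189 - Q = 162 + 2.5Q so Q* = 7.7143 and P* = 181.2857.
A tax on sellers shifts supply up by 16: 189 - Q = 162 + 2.5Q + 16, so Q_t = 3.1429. Buyers pay P_b = 185.8571; sellers receive P_s = P_b - 16 = 169.8571.
PS falls from (1/2)(7.7143)(19.2857) = 74.3878 to (1/2)(3.1429)(7.8571) = 12.3469, a change of -62.0408.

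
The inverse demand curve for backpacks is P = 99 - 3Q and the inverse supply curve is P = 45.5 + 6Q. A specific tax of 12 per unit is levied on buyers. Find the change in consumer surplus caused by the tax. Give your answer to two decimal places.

Pre-tax equilibrium: 99 - 3Q = 45.5 + 6Q gives Q* = 5.9444, P* = 81.1667.
With the tax, buyers' net willingness to pay falls by 12: (99 - 12) - 3Q = 45.5 + 6Q, so Q_t = 4.6111. Buyers pay P_b = 85.1667; sellers receive P_s = P_b - 12 = 73.1667.
Consumers lose the trapezoid between P* and P_b out to Q_t plus the triangle from Q_t to Q*: change in CS = 31.8935 - 53.0046 = -21.1111.

-21.11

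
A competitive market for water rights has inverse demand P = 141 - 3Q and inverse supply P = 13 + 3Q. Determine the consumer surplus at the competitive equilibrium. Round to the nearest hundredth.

682.67

Setting demand equal to supply, 128 = 6Q, so Q* = 21.3333 and P* = 77.
Consumer surplus is the triangle under demand above P*: (1/2)(21.3333)(141 - 77) = (1/2)(21.3333)(64) = 682.6667.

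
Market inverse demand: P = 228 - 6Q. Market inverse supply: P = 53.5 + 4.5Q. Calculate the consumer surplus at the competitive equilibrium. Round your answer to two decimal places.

828.58

Set 228 - 6Q = 53.5 + 4.5Q, which gives 174.5 = 10.5Q, so Q* = 16.619 and P* = 228 - 6(16.619) = 128.2857.
CS is the area between the demand curve and P* from 0 to Q*: (1/2)(16.619)(99.7143) = 828.5782.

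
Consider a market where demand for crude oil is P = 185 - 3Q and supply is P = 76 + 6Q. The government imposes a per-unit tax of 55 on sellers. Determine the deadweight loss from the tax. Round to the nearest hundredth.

Pre-tax equilibrium: 185 - 3Q = 76 + 6Q gives Q* = 12.1111, P* = 148.6667.
A tax on sellers shifts supply up by 55: 185 - 3Q = 76 + 6Q + 55, so Q_t = 6. Buyers pay P_b = 167; sellers receive P_s = P_b - 55 = 112.
Deadweight loss is the triangle between the curves from Q_t to Q*: (1/2)(12.1111 - 6)(55) = 168.0556.

168.06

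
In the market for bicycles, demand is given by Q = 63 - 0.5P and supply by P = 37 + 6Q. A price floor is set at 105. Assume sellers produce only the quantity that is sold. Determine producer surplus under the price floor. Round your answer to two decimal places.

Rewriting demand in inverse form: P = 126 - 2Q.
Without the control, 126 - 2Q = 37 + 6Q so Q* = 11.125 and P* = 103.75.
At P = 105, buyers demand (126 - 105)/2 = 10.5 while sellers would supply more, so the quantity traded is 10.5 at price 105.
The supply price at Q = 10.5 is 100. PS is the trapezoid between 105 and supply over [0, 10.5]: (1/2)[(105 - 37) + (105 - 100)](10.5) = 383.25.

383.25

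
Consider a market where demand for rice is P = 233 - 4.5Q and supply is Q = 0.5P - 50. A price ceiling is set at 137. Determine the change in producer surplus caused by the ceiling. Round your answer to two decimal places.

-76.42

Rewriting supply in inverse form: P = 100 + 2Q.
Without the control, 233 - 4.5Q = 100 + 2Q so Q* = 20.4615 and P* = 140.9231.
At P = 137, sellers supply (137 - 100)/2 = 18.5 while buyers want more, so the quantity traded is 18.5 at price 137.
PS goes from (1/2)(20.4615)(40.9231) = 418.6746 to 342.25 (computed as (137 - 100)(18.5) - (1/2)(2)(18.5)^2), a change of -76.4246.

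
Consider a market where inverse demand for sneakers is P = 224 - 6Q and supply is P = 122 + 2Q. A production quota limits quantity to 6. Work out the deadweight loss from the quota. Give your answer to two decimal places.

182.25

Unrestricted equilibrium: Q* = (224 - 122)/(6 + 2) = 12.75.
At Q = 6 the demand price is 224 - 6(6) = 188 and the supply price is 122 + 2(6) = 134.
DWL = (1/2)(gap between curves at 6) x (Q* - 6) = (1/2)(54)(6.75) = 182.25.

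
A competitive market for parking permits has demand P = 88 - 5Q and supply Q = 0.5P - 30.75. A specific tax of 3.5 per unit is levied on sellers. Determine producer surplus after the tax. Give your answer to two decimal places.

Rewriting supply in inverse form: P = 61.5 + 2Q.
Pre-tax equilibrium: 88 - 5Q = 61.5 + 2Q gives Q* = 3.7857, P* = 69.0714.
With the tax, sellers need 3.5 more per unit: 88 - 5Q = 61.5 + 2Q + 3.5, so Q_t = 3.2857. Buyers pay P_b = 71.5714; sellers receive P_s = P_b - 3.5 = 68.0714.
PS = (1/2)(Q_t)(P_s - 61.5) = (1/2)(3.2857)(6.5714) = 10.7959.

10.80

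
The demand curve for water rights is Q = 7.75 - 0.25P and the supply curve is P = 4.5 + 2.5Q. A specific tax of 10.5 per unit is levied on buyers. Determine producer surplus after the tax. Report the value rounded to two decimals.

7.57

Rewriting demand in inverse form: P = 31 - 4Q.
Pre-tax equilibrium: 31 - 4Q = 4.5 + 2.5Q gives Q* = 4.0769, P* = 14.6923.
With the tax, buyers' net willingness to pay falls by 10.5: (31 - 10.5) - 4Q = 4.5 + 2.5Q, so Q_t = 2.4615. Buyers pay P_b = 21.1538; sellers receive P_s = P_b - 10.5 = 10.6538.
PS = (1/2)(Q_t)(P_s - 4.5) = (1/2)(2.4615)(6.1538) = 7.574.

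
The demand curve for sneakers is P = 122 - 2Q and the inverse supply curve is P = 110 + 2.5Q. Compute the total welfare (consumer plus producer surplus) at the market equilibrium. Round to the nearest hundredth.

Set 122 - 2Q = 110 + 2.5Q, which gives 12 = 4.5Q, so Q* = 2.6667 and P* = 122 - 2(2.6667) = 116.6667.
CS = (1/2)(2.6667)(5.3333) = 7.1111 and PS = (1/2)(2.6667)(6.6667) = 8.8889, so total surplus = 16.

16.00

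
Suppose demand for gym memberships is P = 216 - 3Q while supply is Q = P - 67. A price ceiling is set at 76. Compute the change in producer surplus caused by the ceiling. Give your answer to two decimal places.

-653.28

Rewriting supply in inverse form: P = 67 + Q.
Without the control, 216 - 3Q = 67 + Q so Q* = 37.25 and P* = 104.25.
At P = 76, sellers supply (76 - 67)/1 = 9 while buyers want more, so the quantity traded is 9 at price 76.
PS goes from (1/2)(37.25)(37.25) = 693.7812 to 40.5 (computed as (76 - 67)(9) - (1/2)(1)(9)^2), a change of -653.2812.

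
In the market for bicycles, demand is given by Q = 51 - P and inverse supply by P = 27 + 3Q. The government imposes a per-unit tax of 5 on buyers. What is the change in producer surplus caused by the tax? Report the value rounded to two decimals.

-20.16

Rewriting demand in inverse form: P = 51 - Q.
Pre-tax equilibrium: 51 - Q = 27 + 3Q gives Q* = 6, P* = 45.
With the tax, buyers' net willingness to pay falls by 5: (51 - 5) - Q = 27 + 3Q, so Q_t = 4.75. Buyers pay P_b = 46.25; sellers receive P_s = P_b - 5 = 41.25.
Producers lose the trapezoid between P_s and P* out to Q_t plus the triangle from Q_t to Q*: change in PS = 33.8438 - 54 = -20.1562.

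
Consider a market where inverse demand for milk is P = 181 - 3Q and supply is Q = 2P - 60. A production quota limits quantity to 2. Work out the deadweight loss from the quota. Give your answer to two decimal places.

2962.29

Rewriting supply in inverse form: P = 30 + 0.5Q.
Without the quota, 181 - 3Q = 30 + 0.5Q gives Q* = 43.1429.
At Q = 2 the demand price is 181 - 3(2) = 175 and the supply price is 30 + 0.5(2) = 31.
Deadweight loss is the triangle between the curves from 2 to 43.1429: (1/2)(175 - 31)(43.1429 - 2) = 2962.2857.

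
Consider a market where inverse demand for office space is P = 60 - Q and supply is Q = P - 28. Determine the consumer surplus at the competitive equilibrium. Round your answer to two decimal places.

128.00

Rewriting supply in inverse form: P = 28 + Q.
Set 60 - Q = 28 + Q, which gives 32 = 2Q, so Q* = 16 and P* = 60 - (16) = 44.
CS is the area between the demand curve and P* from 0 to Q*: (1/2)(16)(16) = 128.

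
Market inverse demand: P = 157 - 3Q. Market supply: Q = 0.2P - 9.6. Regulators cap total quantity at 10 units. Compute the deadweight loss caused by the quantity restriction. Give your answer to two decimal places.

52.56

Rewriting supply in inverse form: P = 48 + 5Q.
Unrestricted equilibrium: Q* = (157 - 48)/(3 + 5) = 13.625.
At Q = 10 the demand price is 157 - 3(10) = 127 and the supply price is 48 + 5(10) = 98.
DWL = (1/2)(gap between curves at 10) x (Q* - 10) = (1/2)(29)(3.625) = 52.5625.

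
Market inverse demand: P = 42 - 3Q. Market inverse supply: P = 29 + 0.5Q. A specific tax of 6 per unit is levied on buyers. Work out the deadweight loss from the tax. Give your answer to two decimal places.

Without the tax, 42 - 3Q = 29 + 0.5Q so Q* = 3.7143 and P* = 30.8571.
With the tax, buyers' net willingness to pay falls by 6: (42 - 6) - 3Q = 29 + 0.5Q, so Q_t = 2. Buyers pay P_b = 36; sellers receive P_s = P_b - 6 = 30.
The welfare triangle lost has base Q* - Q_t = 1.7143 and height t = 6, so DWL = (1/2)(1.7143)(6) = 5.1429.

5.14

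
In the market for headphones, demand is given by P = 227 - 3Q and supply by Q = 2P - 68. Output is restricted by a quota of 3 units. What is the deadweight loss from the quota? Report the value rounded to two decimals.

4758.04

Rewriting supply in inverse form: P = 34 + 0.5Q.
Unrestricted equilibrium: Q* = (227 - 34)/(3 + 0.5) = 55.1429.
At Q = 3 the demand price is 227 - 3(3) = 218 and the supply price is 34 + 0.5(3) = 35.5.
Deadweight loss is the triangle between the curves from 3 to 55.1429: (1/2)(218 - 35.5)(55.1429 - 3) = 4758.0357.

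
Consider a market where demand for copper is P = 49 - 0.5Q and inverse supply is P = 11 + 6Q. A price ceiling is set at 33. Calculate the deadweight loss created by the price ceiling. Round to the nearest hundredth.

Without the control, 49 - 0.5Q = 11 + 6Q so Q* = 5.8462 and P* = 46.0769.
At P = 33, sellers supply (33 - 11)/6 = 3.6667 while buyers want more, so the quantity traded is 3.6667 at price 33.
The lost-trades triangle has base Q* - 3.6667 = 2.1795 and height equal to the gap between the curves at Q = 3.6667, which is 47.1667 - 33 = 14.1667. DWL = (1/2)(2.1795)(14.1667) = 15.438.

15.44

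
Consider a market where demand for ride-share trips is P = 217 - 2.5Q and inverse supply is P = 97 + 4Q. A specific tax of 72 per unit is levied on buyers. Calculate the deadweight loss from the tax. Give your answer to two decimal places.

398.77

Without the tax, 217 - 2.5Q = 97 + 4Q so Q* = 18.4615 and P* = 170.8462.
A tax on buyers shifts demand down by 72: (217 - 72) - 2.5Q = 97 + 4Q, so Q_t = 7.3846. Buyers pay P_b = 198.5385; sellers receive P_s = P_b - 72 = 126.5385.
Deadweight loss is the triangle between the curves from Q_t to Q*: (1/2)(18.4615 - 7.3846)(72) = 398.7692.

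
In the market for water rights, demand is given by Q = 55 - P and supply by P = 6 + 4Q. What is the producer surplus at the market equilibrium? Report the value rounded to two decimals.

Rewriting demand in inverse form: P = 55 - Q.
Set 55 - Q = 6 + 4Q, which gives 49 = 5Q, so Q* = 9.8 and P* = 55 - (9.8) = 45.2.
Producer surplus is the triangle above supply below P*: (1/2)(9.8)(45.2 - 6) = (1/2)(9.8)(39.2) = 192.08.

192.08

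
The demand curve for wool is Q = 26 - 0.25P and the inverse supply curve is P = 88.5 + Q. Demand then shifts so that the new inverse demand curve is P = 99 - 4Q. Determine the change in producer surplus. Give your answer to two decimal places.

-2.60

Rewriting demand in inverse form: P = 104 - 4Q.
Initial equilibrium: Q_0 = 3.1, P_0 = 91.6; CS_0 = (1/2)(3.1)(12.4) = 19.22, PS_0 = (1/2)(3.1)(3.1) = 4.805.
New equilibrium: 99 - 4Q = 88.5 + Q gives Q_1 = 2.1, P_1 = 90.6; CS_1 = 8.82, PS_1 = 2.205.
Change in producer surplus = 2.205 - 4.805 = -2.6.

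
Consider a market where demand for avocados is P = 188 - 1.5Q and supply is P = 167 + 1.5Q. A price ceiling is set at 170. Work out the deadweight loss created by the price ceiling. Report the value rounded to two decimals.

37.50

Without the control, 188 - 1.5Q = 167 + 1.5Q so Q* = 7 and P* = 177.5.
At the ceiling price 170, quantity supplied is (170 - 167)/1.5 = 2; supply is the short side, so Q = 2 trades at P = 170.
The lost-trades triangle has base Q* - 2 = 5 and height equal to the gap between the curves at Q = 2, which is 185 - 170 = 15. DWL = (1/2)(5)(15) = 37.5.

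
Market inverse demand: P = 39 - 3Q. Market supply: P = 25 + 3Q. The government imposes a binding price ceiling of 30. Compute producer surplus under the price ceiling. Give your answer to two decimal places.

Free-market equilibrium: 39 - 3Q = 25 + 3Q gives Q* = 2.3333, P* = 32.
At the ceiling price 30, quantity supplied is (30 - 25)/3 = 1.6667; supply is the short side, so Q = 1.6667 trades at P = 30.
PS is the triangle above supply below 30: (1/2)(1.6667)(30 - 25) = 4.1667.

4.17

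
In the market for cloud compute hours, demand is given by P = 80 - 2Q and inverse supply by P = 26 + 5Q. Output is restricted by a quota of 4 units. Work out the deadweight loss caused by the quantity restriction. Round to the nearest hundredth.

48.29

Unrestricted equilibrium: Q* = (80 - 26)/(2 + 5) = 7.7143.
At Q = 4 the demand price is 80 - 2(4) = 72 and the supply price is 26 + 5(4) = 46.
DWL = (1/2)(gap between curves at 4) x (Q* - 4) = (1/2)(26)(3.7143) = 48.2857.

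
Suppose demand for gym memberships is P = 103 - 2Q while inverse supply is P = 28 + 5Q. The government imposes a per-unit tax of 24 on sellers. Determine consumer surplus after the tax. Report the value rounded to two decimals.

Without the tax, 103 - 2Q = 28 + 5Q so Q* = 10.7143 and P* = 81.5714.
A tax on sellers shifts supply up by 24: 103 - 2Q = 28 + 5Q + 24, so Q_t = 7.2857. Buyers pay P_b = 88.4286; sellers receive P_s = P_b - 24 = 64.4286.
Consumer surplus is the triangle under demand above P_b: (1/2)(7.2857)(103 - 88.4286) = 53.0816.

53.08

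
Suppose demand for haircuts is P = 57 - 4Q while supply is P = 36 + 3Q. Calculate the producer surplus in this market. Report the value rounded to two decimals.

Set 57 - 4Q = 36 + 3Q, which gives 21 = 7Q, so Q* = 3 and P* = 57 - 4(3) = 45.
Producer surplus is the triangle above supply below P*: (1/2)(3)(45 - 36) = (1/2)(3)(9) = 13.5.

13.50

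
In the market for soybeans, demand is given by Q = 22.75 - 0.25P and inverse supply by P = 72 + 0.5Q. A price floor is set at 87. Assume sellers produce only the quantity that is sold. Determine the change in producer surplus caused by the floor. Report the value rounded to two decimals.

10.29

Rewriting demand in inverse form: P = 91 - 4Q.
Free-market equilibrium: 91 - 4Q = 72 + 0.5Q gives Q* = 4.2222, P* = 74.1111.
At P = 87, buyers demand (91 - 87)/4 = 1 while sellers would supply more, so the quantity traded is 1 at price 87.
PS goes from (1/2)(4.2222)(2.1111) = 4.4568 to 14.75 (computed as (87 - 72)(1) - (1/2)(0.5)(1)^2), a change of 10.2932.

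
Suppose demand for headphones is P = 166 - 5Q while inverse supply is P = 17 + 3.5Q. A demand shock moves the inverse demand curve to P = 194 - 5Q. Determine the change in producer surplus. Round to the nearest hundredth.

Initial equilibrium: Q_0 = 17.5294, P_0 = 78.3529; CS_0 = (1/2)(17.5294)(87.6471) = 768.2007, PS_0 = (1/2)(17.5294)(61.3529) = 537.7405.
New equilibrium: 194 - 5Q = 17 + 3.5Q gives Q_1 = 20.8235, P_1 = 89.8824; CS_1 = 1084.0484, PS_1 = 758.8339.
Change in producer surplus = 758.8339 - 537.7405 = 221.0934.

221.09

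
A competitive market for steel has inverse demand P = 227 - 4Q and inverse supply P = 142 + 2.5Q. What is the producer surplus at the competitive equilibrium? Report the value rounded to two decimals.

213.76

Setting demand equal to supply, 85 = 6.5Q, so Q* = 13.0769 and P* = 174.6923.
The supply curve's price intercept is 142, so PS = (1/2)(Q*)(P* - 142) = (1/2)(13.0769)(32.6923) = 213.7574.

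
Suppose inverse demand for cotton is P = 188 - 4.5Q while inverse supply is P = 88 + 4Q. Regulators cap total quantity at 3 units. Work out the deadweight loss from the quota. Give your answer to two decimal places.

326.49

Without the quota, 188 - 4.5Q = 88 + 4Q gives Q* = 11.7647.
At Q = 3 the demand price is 188 - 4.5(3) = 174.5 and the supply price is 88 + 4(3) = 100.
Deadweight loss is the triangle between the curves from 3 to 11.7647: (1/2)(174.5 - 100)(11.7647 - 3) = 326.4853.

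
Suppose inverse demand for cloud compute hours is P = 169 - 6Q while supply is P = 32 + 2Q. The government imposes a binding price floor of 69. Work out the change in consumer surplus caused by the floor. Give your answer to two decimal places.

-46.46

Without the control, 169 - 6Q = 32 + 2Q so Q* = 17.125 and P* = 66.25.
At the floor price 69, quantity demanded is (169 - 69)/6 = 16.6667; demand is the short side, so Q = 16.6667 trades at P = 69.
CS goes from (1/2)(17.125)(102.75) = 879.7969 to 833.3333 (computed as (169 - 69)(16.6667) - (1/2)(6)(16.6667)^2), a change of -46.4635.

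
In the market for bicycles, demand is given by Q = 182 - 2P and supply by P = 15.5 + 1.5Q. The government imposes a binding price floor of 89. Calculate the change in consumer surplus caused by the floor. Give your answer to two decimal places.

-352.27

Rewriting demand in inverse form: P = 91 - 0.5Q.
Without the control, 91 - 0.5Q = 15.5 + 1.5Q so Q* = 37.75 and P* = 72.125.
At P = 89, buyers demand (91 - 89)/0.5 = 4 while sellers would supply more, so the quantity traded is 4 at price 89.
CS goes from (1/2)(37.75)(18.875) = 356.2656 to 4 (computed as (91 - 89)(4) - (1/2)(0.5)(4)^2), a change of -352.2656.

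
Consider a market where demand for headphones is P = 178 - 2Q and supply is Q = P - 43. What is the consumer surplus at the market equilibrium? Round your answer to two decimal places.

Rewriting supply in inverse form: P = 43 + Q.
Set 178 - 2Q = 43 + Q, which gives 135 = 3Q, so Q* = 45 and P* = 178 - 2(45) = 88.
CS is the area between the demand curve and P* from 0 to Q*: (1/2)(45)(90) = 2025.

2025.00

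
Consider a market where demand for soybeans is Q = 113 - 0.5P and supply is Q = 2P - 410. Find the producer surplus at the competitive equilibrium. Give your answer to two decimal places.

Rewriting demand in inverse form: P = 226 - 2Q.
Rewriting supply in inverse form: P = 205 + 0.5Q.
Setting demand equal to supply, 21 = 2.5Q, so Q* = 8.4 and P* = 209.2.
PS is the area between P* and the supply curve from 0 to Q*: (1/2)(8.4)(4.2) = 17.64.

17.64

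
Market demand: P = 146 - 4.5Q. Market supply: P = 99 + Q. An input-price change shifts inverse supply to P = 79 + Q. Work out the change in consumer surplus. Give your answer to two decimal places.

169.59

Initial equilibrium: Q_0 = 8.5455, P_0 = 107.5455; CS_0 = (1/2)(8.5455)(38.4545) = 164.3058, PS_0 = (1/2)(8.5455)(8.5455) = 36.5124.
New equilibrium: 146 - 4.5Q = 79 + Q gives Q_1 = 12.1818, P_1 = 91.1818; CS_1 = 333.8926, PS_1 = 74.1983.
Change in consumer surplus = 333.8926 - 164.3058 = 169.5868.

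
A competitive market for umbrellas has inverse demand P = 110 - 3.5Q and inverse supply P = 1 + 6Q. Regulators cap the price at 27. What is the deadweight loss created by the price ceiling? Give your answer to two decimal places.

242.18

Free-market equilibrium: 110 - 3.5Q = 1 + 6Q gives Q* = 11.4737, P* = 69.8421.
At the ceiling price 27, quantity supplied is (27 - 1)/6 = 4.3333; supply is the short side, so Q = 4.3333 trades at P = 27.
At Q = 4.3333 the demand price is 94.8333 and the supply price is 27. Deadweight loss is the triangle between the curves from 4.3333 to 11.4737: (1/2)(94.8333 - 27)(11.4737 - 4.3333) = 242.1769.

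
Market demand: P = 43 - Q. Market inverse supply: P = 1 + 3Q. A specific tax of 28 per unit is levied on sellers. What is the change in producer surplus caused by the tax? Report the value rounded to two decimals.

-147.00

Without the tax, 43 - Q = 1 + 3Q so Q* = 10.5 and P* = 32.5.
With the tax, sellers need 28 more per unit: 43 - Q = 1 + 3Q + 28, so Q_t = 3.5. Buyers pay P_b = 39.5; sellers receive P_s = P_b - 28 = 11.5.
Producers lose the trapezoid between P_s and P* out to Q_t plus the triangle from Q_t to Q*: change in PS = 18.375 - 165.375 = -147.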